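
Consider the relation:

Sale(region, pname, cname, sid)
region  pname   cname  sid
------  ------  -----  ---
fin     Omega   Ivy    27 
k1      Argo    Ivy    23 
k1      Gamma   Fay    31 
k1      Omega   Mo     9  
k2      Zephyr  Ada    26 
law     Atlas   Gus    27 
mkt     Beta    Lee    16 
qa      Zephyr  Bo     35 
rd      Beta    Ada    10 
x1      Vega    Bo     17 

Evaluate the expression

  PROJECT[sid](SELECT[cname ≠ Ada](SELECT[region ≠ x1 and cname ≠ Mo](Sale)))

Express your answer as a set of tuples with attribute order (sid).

Apply σ_{region ≠ x1 and cname ≠ Mo}; surviving tuples: {(fin, Omega, Ivy, 27), (k1, Argo, Ivy, 23), (k1, Gamma, Fay, 31), (k2, Zephyr, Ada, 26), (law, Atlas, Gus, 27), (mkt, Beta, Lee, 16), (qa, Zephyr, Bo, 35), (rd, Beta, Ada, 10)}
Apply σ_{cname ≠ Ada}; surviving tuples: {(fin, Omega, Ivy, 27), (k1, Argo, Ivy, 23), (k1, Gamma, Fay, 31), (law, Atlas, Gus, 27), (mkt, Beta, Lee, 16), (qa, Zephyr, Bo, 35)}
Keep only column(s) sid (1 duplicate(s) eliminated): {16, 23, 27, 31, 35}

{16, 23, 27, 31, 35}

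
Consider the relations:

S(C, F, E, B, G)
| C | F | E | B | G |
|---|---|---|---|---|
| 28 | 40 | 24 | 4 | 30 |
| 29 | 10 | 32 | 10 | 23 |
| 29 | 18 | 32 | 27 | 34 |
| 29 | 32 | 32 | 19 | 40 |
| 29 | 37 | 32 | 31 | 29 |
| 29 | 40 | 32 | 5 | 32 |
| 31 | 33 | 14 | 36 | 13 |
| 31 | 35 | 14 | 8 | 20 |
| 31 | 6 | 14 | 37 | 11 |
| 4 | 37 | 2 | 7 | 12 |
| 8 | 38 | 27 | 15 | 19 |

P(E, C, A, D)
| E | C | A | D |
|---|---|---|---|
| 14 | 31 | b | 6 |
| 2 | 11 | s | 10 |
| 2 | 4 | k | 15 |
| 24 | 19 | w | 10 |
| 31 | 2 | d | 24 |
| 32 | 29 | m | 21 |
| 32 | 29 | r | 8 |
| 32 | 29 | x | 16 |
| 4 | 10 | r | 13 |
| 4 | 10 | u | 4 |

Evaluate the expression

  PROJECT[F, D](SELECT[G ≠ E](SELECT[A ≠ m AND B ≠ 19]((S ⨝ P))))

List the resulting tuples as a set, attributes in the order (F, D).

Joining S and P on C, E yields {(29, 10, 32, 10, 23, m, 21), (29, 10, 32, 10, 23, r, 8), (29, 10, 32, 10, 23, x, 16), (29, 18, 32, 27, 34, m, 21), (29, 18, 32, 27, 34, r, 8), (29, 18, 32, 27, 34, x, 16), (29, 32, 32, 19, 40, m, 21), (29, 32, 32, 19, 40, r, 8), (29, 32, 32, 19, 40, x, 16), (29, 37, 32, 31, 29, m, 21), (29, 37, 32, 31, 29, r, 8), (29, 37, 32, 31, 29, x, 16), (29, 40, 32, 5, 32, m, 21), (29, 40, 32, 5, 32, r, 8), (29, 40, 32, 5, 32, x, 16), (31, 33, 14, 36, 13, b, 6), (31, 35, 14, 8, 20, b, 6), (31, 6, 14, 37, 11, b, 6), (4, 37, 2, 7, 12, k, 15)}.
Selection A ≠ m AND B ≠ 19: {(29, 10, 32, 10, 23, r, 8), (29, 10, 32, 10, 23, x, 16), (29, 18, 32, 27, 34, r, 8), (29, 18, 32, 27, 34, x, 16), (29, 37, 32, 31, 29, r, 8), (29, 37, 32, 31, 29, x, 16), (29, 40, 32, 5, 32, r, 8), (29, 40, 32, 5, 32, x, 16), (31, 33, 14, 36, 13, b, 6), (31, 35, 14, 8, 20, b, 6), (31, 6, 14, 37, 11, b, 6), (4, 37, 2, 7, 12, k, 15)}
Selection G ≠ E: {(29, 10, 32, 10, 23, r, 8), (29, 10, 32, 10, 23, x, 16), (29, 18, 32, 27, 34, r, 8), (29, 18, 32, 27, 34, x, 16), (29, 37, 32, 31, 29, r, 8), (29, 37, 32, 31, 29, x, 16), (31, 33, 14, 36, 13, b, 6), (31, 35, 14, 8, 20, b, 6), (31, 6, 14, 37, 11, b, 6), (4, 37, 2, 7, 12, k, 15)}
π[F, D]: project onto (F, D) → {(10, 16), (10, 8), (18, 16), (18, 8), (33, 6), (35, 6), (37, 15), (37, 16), (37, 8), (6, 6)}

{(10, 16), (10, 8), (18, 16), (18, 8), (33, 6), (35, 6), (37, 15), (37, 16), (37, 8), (6, 6)}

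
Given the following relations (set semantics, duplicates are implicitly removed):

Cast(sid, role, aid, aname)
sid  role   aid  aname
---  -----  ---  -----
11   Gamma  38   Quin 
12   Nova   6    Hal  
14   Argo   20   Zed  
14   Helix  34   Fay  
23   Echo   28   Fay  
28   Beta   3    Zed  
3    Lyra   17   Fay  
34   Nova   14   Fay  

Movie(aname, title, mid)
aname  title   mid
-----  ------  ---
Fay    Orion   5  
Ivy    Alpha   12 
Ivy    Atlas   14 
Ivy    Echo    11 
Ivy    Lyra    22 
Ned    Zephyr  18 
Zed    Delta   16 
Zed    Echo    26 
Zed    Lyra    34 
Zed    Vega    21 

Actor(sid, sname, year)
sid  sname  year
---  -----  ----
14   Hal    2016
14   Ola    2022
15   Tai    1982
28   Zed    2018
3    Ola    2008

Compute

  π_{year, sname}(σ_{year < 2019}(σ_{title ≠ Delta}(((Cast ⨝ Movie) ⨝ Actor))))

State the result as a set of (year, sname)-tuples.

Natural join on aname: {(14, Argo, 20, Zed, Delta, 16), (14, Argo, 20, Zed, Echo, 26), (14, Argo, 20, Zed, Lyra, 34), (14, Argo, 20, Zed, Vega, 21), (14, Helix, 34, Fay, Orion, 5), (23, Echo, 28, Fay, Orion, 5), (28, Beta, 3, Zed, Delta, 16), (28, Beta, 3, Zed, Echo, 26), (28, Beta, 3, Zed, Lyra, 34), (28, Beta, 3, Zed, Vega, 21), (3, Lyra, 17, Fay, Orion, 5), (34, Nova, 14, Fay, Orion, 5)}
Natural join on sid: {(14, Argo, 20, Zed, Delta, 16, Hal, 2016), (14, Argo, 20, Zed, Delta, 16, Ola, 2022), (14, Argo, 20, Zed, Echo, 26, Hal, 2016), (14, Argo, 20, Zed, Echo, 26, Ola, 2022), (14, Argo, 20, Zed, Lyra, 34, Hal, 2016), (14, Argo, 20, Zed, Lyra, 34, Ola, 2022), (14, Argo, 20, Zed, Vega, 21, Hal, 2016), (14, Argo, 20, Zed, Vega, 21, Ola, 2022), (14, Helix, 34, Fay, Orion, 5, Hal, 2016), (14, Helix, 34, Fay, Orion, 5, Ola, 2022), (28, Beta, 3, Zed, Delta, 16, Zed, 2018), (28, Beta, 3, Zed, Echo, 26, Zed, 2018), (28, Beta, 3, Zed, Lyra, 34, Zed, 2018), (28, Beta, 3, Zed, Vega, 21, Zed, 2018), (3, Lyra, 17, Fay, Orion, 5, Ola, 2008)}
Filtering on title ≠ Delta leaves {(14, Argo, 20, Zed, Echo, 26, Hal, 2016), (14, Argo, 20, Zed, Echo, 26, Ola, 2022), (14, Argo, 20, Zed, Lyra, 34, Hal, 2016), (14, Argo, 20, Zed, Lyra, 34, Ola, 2022), (14, Argo, 20, Zed, Vega, 21, Hal, 2016), (14, Argo, 20, Zed, Vega, 21, Ola, 2022), (14, Helix, 34, Fay, Orion, 5, Hal, 2016), (14, Helix, 34, Fay, Orion, 5, Ola, 2022), (28, Beta, 3, Zed, Echo, 26, Zed, 2018), (28, Beta, 3, Zed, Lyra, 34, Zed, 2018), (28, Beta, 3, Zed, Vega, 21, Zed, 2018), (3, Lyra, 17, Fay, Orion, 5, Ola, 2008)}.
Filtering on year < 2019 leaves {(14, Argo, 20, Zed, Echo, 26, Hal, 2016), (14, Argo, 20, Zed, Lyra, 34, Hal, 2016), (14, Argo, 20, Zed, Vega, 21, Hal, 2016), (14, Helix, 34, Fay, Orion, 5, Hal, 2016), (28, Beta, 3, Zed, Echo, 26, Zed, 2018), (28, Beta, 3, Zed, Lyra, 34, Zed, 2018), (28, Beta, 3, Zed, Vega, 21, Zed, 2018), (3, Lyra, 17, Fay, Orion, 5, Ola, 2008)}.
Projecting to year, sname (5 duplicate(s) eliminated): {(2008, Ola), (2016, Hal), (2018, Zed)}

{(2008, Ola), (2016, Hal), (2018, Zed)}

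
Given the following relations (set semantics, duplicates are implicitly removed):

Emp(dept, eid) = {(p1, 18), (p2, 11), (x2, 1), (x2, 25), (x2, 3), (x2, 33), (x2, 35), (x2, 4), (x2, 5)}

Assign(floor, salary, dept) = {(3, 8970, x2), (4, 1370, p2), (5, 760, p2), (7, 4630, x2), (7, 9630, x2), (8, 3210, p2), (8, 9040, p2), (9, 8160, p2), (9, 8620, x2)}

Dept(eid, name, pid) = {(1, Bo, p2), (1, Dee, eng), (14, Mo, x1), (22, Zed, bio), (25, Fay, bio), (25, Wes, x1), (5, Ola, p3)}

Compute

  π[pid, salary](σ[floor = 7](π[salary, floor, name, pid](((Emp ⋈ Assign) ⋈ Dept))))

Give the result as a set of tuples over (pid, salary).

Joining Emp and Assign on dept yields {(p2, 11, 4, 1370), (p2, 11, 5, 760), (p2, 11, 8, 3210), (p2, 11, 8, 9040), (p2, 11, 9, 8160), (x2, 1, 3, 8970), (x2, 1, 7, 4630), (x2, 1, 7, 9630), (x2, 1, 9, 8620), (x2, 25, 3, 8970), (x2, 25, 7, 4630), (x2, 25, 7, 9630), (x2, 25, 9, 8620), (x2, 3, 3, 8970), (x2, 3, 7, 4630), (x2, 3, 7, 9630), (x2, 3, 9, 8620), (x2, 33, 3, 8970), (x2, 33, 7, 4630), (x2, 33, 7, 9630), (x2, 33, 9, 8620), (x2, 35, 3, 8970), (x2, 35, 7, 4630), (x2, 35, 7, 9630), (x2, 35, 9, 8620), (x2, 4, 3, 8970), (x2, 4, 7, 4630), (x2, 4, 7, 9630), (x2, 4, 9, 8620), (x2, 5, 3, 8970), (x2, 5, 7, 4630), (x2, 5, 7, 9630), (x2, 5, 9, 8620)}.
Joining (Emp ⋈ Assign) and Dept on eid yields {(x2, 1, 3, 8970, Bo, p2), (x2, 1, 3, 8970, Dee, eng), (x2, 1, 7, 4630, Bo, p2), (x2, 1, 7, 4630, Dee, eng), (x2, 1, 7, 9630, Bo, p2), (x2, 1, 7, 9630, Dee, eng), (x2, 1, 9, 8620, Bo, p2), (x2, 1, 9, 8620, Dee, eng), (x2, 25, 3, 8970, Fay, bio), (x2, 25, 3, 8970, Wes, x1), (x2, 25, 7, 4630, Fay, bio), (x2, 25, 7, 4630, Wes, x1), (x2, 25, 7, 9630, Fay, bio), (x2, 25, 7, 9630, Wes, x1), (x2, 25, 9, 8620, Fay, bio), (x2, 25, 9, 8620, Wes, x1), (x2, 5, 3, 8970, Ola, p3), (x2, 5, 7, 4630, Ola, p3), (x2, 5, 7, 9630, Ola, p3), (x2, 5, 9, 8620, Ola, p3)}.
Projecting to salary, floor, name, pid: {(4630, 7, Bo, p2), (4630, 7, Dee, eng), (4630, 7, Fay, bio), (4630, 7, Ola, p3), (4630, 7, Wes, x1), (8620, 9, Bo, p2), (8620, 9, Dee, eng), (8620, 9, Fay, bio), (8620, 9, Ola, p3), (8620, 9, Wes, x1), (8970, 3, Bo, p2), (8970, 3, Dee, eng), (8970, 3, Fay, bio), (8970, 3, Ola, p3), (8970, 3, Wes, x1), (9630, 7, Bo, p2), (9630, 7, Dee, eng), (9630, 7, Fay, bio), (9630, 7, Ola, p3), (9630, 7, Wes, x1)}
σ[floor = 7]: keep tuples satisfying floor = 7 → {(4630, 7, Bo, p2), (4630, 7, Dee, eng), (4630, 7, Fay, bio), (4630, 7, Ola, p3), (4630, 7, Wes, x1), (9630, 7, Bo, p2), (9630, 7, Dee, eng), (9630, 7, Fay, bio), (9630, 7, Ola, p3), (9630, 7, Wes, x1)}
Projecting to pid, salary: {(bio, 4630), (bio, 9630), (eng, 4630), (eng, 9630), (p2, 4630), (p2, 9630), (p3, 4630), (p3, 9630), (x1, 4630), (x1, 9630)}

{(bio, 4630), (bio, 9630), (eng, 4630), (eng, 9630), (p2, 4630), (p2, 9630), (p3, 4630), (p3, 9630), (x1, 4630), (x1, 9630)}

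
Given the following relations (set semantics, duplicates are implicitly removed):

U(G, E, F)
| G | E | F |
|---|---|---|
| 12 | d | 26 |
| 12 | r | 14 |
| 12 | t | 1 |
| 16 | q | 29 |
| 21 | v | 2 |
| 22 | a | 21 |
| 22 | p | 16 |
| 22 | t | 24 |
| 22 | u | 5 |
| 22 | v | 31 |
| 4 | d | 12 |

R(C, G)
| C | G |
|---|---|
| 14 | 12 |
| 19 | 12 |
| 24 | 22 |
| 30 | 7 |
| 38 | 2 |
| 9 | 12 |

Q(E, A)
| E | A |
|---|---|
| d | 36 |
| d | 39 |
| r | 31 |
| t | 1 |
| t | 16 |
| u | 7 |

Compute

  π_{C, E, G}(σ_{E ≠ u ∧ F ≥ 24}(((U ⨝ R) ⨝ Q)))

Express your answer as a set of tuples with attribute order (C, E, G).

U ⋈ R (natural join on G): {(12, d, 26, 14), (12, d, 26, 19), (12, d, 26, 9), (12, r, 14, 14), (12, r, 14, 19), (12, r, 14, 9), (12, t, 1, 14), (12, t, 1, 19), (12, t, 1, 9), (22, a, 21, 24), (22, p, 16, 24), (22, t, 24, 24), (22, u, 5, 24), (22, v, 31, 24)}
(U ⨝ R) ⋈ Q (natural join on E): {(12, d, 26, 14, 36), (12, d, 26, 14, 39), (12, d, 26, 19, 36), (12, d, 26, 19, 39), (12, d, 26, 9, 36), (12, d, 26, 9, 39), (12, r, 14, 14, 31), (12, r, 14, 19, 31), (12, r, 14, 9, 31), (12, t, 1, 14, 1), (12, t, 1, 14, 16), (12, t, 1, 19, 1), (12, t, 1, 19, 16), (12, t, 1, 9, 1), (12, t, 1, 9, 16), (22, t, 24, 24, 1), (22, t, 24, 24, 16), (22, u, 5, 24, 7)}
Selection E ≠ u ∧ F ≥ 24: {(12, d, 26, 14, 36), (12, d, 26, 14, 39), (12, d, 26, 19, 36), (12, d, 26, 19, 39), (12, d, 26, 9, 36), (12, d, 26, 9, 39), (22, t, 24, 24, 1), (22, t, 24, 24, 16)}
Keep only column(s) C, E, G (4 duplicate(s) eliminated): {(14, d, 12), (19, d, 12), (24, t, 22), (9, d, 12)}

{(14, d, 12), (19, d, 12), (24, t, 22), (9, d, 12)}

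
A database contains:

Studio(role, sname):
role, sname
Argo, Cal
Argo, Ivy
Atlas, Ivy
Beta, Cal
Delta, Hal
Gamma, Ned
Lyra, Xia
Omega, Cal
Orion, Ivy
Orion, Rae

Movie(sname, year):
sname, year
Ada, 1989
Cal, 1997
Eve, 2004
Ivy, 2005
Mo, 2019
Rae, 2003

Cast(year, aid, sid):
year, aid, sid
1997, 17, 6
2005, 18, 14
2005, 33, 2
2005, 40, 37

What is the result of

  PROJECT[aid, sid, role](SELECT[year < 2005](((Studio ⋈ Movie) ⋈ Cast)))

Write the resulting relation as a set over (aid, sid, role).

Joining Studio and Movie on sname yields {(Argo, Cal, 1997), (Argo, Ivy, 2005), (Atlas, Ivy, 2005), (Beta, Cal, 1997), (Omega, Cal, 1997), (Orion, Ivy, 2005), (Orion, Rae, 2003)}.
Joining (Studio ⋈ Movie) and Cast on year yields {(Argo, Cal, 1997, 17, 6), (Argo, Ivy, 2005, 18, 14), (Argo, Ivy, 2005, 33, 2), (Argo, Ivy, 2005, 40, 37), (Atlas, Ivy, 2005, 18, 14), (Atlas, Ivy, 2005, 33, 2), (Atlas, Ivy, 2005, 40, 37), (Beta, Cal, 1997, 17, 6), (Omega, Cal, 1997, 17, 6), (Orion, Ivy, 2005, 18, 14), (Orion, Ivy, 2005, 33, 2), (Orion, Ivy, 2005, 40, 37)}.
Apply σ_{year < 2005}; surviving tuples: {(Argo, Cal, 1997, 17, 6), (Beta, Cal, 1997, 17, 6), (Omega, Cal, 1997, 17, 6)}
Keep only column(s) aid, sid, role: {(17, 6, Argo), (17, 6, Beta), (17, 6, Omega)}

{(17, 6, Argo), (17, 6, Beta), (17, 6, Omega)}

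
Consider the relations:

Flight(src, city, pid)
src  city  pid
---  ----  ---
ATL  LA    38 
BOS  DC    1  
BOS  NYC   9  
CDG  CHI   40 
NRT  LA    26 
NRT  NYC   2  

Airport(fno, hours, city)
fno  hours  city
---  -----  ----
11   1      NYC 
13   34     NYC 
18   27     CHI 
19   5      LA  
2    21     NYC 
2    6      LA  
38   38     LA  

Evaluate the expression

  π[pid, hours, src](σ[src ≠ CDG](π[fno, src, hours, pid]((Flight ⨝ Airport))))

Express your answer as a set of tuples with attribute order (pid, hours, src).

{(2, 1, NRT), (2, 21, NRT), (2, 34, NRT), (26, 38, NRT), (26, 5, NRT), (26, 6, NRT), (38, 38, ATL), (38, 5, ATL), (38, 6, ATL), (9, 1, BOS), (9, 21, BOS), (9, 34, BOS)}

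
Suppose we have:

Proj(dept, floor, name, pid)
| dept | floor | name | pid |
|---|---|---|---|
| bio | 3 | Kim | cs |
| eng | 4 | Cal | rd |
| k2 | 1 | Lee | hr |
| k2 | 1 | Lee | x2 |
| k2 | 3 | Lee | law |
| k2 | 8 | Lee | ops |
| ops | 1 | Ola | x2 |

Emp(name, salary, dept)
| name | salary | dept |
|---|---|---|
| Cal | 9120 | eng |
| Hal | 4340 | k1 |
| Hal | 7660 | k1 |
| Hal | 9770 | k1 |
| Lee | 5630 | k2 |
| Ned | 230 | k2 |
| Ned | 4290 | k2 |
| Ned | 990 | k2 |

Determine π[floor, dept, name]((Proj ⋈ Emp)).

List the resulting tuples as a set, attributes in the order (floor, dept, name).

{(1, k2, Lee), (3, k2, Lee), (4, eng, Cal), (8, k2, Lee)}

Natural join on dept, name: {(eng, 4, Cal, rd, 9120), (k2, 1, Lee, hr, 5630), (k2, 1, Lee, x2, 5630), (k2, 3, Lee, law, 5630), (k2, 8, Lee, ops, 5630)}
Keep only column(s) floor, dept, name (1 duplicate(s) eliminated): {(1, k2, Lee), (3, k2, Lee), (4, eng, Cal), (8, k2, Lee)}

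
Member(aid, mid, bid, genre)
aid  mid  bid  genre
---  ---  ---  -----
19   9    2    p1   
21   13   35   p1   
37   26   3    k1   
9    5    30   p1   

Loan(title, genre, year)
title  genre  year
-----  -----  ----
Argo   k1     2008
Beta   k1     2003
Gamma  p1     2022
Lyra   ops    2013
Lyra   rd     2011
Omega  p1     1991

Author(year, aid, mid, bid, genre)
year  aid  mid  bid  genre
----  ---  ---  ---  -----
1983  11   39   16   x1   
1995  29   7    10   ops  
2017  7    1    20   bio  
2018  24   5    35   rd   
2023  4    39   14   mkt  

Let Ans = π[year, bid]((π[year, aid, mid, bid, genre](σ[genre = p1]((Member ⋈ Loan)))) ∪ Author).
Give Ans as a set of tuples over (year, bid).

{(1983, 16), (1991, 2), (1991, 30), (1991, 35), (1995, 10), (2017, 20), (2018, 35), (2022, 2), (2022, 30), (2022, 35), (2023, 14)}

Natural join on genre: {(19, 9, 2, p1, Gamma, 2022), (19, 9, 2, p1, Omega, 1991), (21, 13, 35, p1, Gamma, 2022), (21, 13, 35, p1, Omega, 1991), (37, 26, 3, k1, Argo, 2008), (37, 26, 3, k1, Beta, 2003), (9, 5, 30, p1, Gamma, 2022), (9, 5, 30, p1, Omega, 1991)}
Apply σ_{genre = p1}; surviving tuples: {(19, 9, 2, p1, Gamma, 2022), (19, 9, 2, p1, Omega, 1991), (21, 13, 35, p1, Gamma, 2022), (21, 13, 35, p1, Omega, 1991), (9, 5, 30, p1, Gamma, 2022), (9, 5, 30, p1, Omega, 1991)}
Projecting to year, aid, mid, bid, genre: {(1991, 19, 9, 2, p1), (1991, 21, 13, 35, p1), (1991, 9, 5, 30, p1), (2022, 19, 9, 2, p1), (2022, 21, 13, 35, p1), (2022, 9, 5, 30, p1)}
Taking the union: {(1983, 11, 39, 16, x1), (1991, 19, 9, 2, p1), (1991, 21, 13, 35, p1), (1991, 9, 5, 30, p1), (1995, 29, 7, 10, ops), (2017, 7, 1, 20, bio), (2018, 24, 5, 35, rd), (2022, 19, 9, 2, p1), (2022, 21, 13, 35, p1), (2022, 9, 5, 30, p1), (2023, 4, 39, 14, mkt)}
Projecting to year, bid: {(1983, 16), (1991, 2), (1991, 30), (1991, 35), (1995, 10), (2017, 20), (2018, 35), (2022, 2), (2022, 30), (2022, 35), (2023, 14)}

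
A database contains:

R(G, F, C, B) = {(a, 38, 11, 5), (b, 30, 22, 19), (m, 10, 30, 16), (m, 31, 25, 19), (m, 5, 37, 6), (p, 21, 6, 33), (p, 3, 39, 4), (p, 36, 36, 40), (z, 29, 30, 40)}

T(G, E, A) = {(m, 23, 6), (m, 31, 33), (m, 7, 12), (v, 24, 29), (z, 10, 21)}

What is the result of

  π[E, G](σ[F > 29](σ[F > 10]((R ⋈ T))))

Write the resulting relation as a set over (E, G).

Joining R and T on G yields {(m, 10, 30, 16, 23, 6), (m, 10, 30, 16, 31, 33), (m, 10, 30, 16, 7, 12), (m, 31, 25, 19, 23, 6), (m, 31, 25, 19, 31, 33), (m, 31, 25, 19, 7, 12), (m, 5, 37, 6, 23, 6), (m, 5, 37, 6, 31, 33), (m, 5, 37, 6, 7, 12), (z, 29, 30, 40, 10, 21)}.
Apply σ_{F > 10}; surviving tuples: {(m, 31, 25, 19, 23, 6), (m, 31, 25, 19, 31, 33), (m, 31, 25, 19, 7, 12), (z, 29, 30, 40, 10, 21)}
Apply σ_{F > 29}; surviving tuples: {(m, 31, 25, 19, 23, 6), (m, 31, 25, 19, 31, 33), (m, 31, 25, 19, 7, 12)}
π_{E, G} gives {(23, m), (31, m), (7, m)}.

{(23, m), (31, m), (7, m)}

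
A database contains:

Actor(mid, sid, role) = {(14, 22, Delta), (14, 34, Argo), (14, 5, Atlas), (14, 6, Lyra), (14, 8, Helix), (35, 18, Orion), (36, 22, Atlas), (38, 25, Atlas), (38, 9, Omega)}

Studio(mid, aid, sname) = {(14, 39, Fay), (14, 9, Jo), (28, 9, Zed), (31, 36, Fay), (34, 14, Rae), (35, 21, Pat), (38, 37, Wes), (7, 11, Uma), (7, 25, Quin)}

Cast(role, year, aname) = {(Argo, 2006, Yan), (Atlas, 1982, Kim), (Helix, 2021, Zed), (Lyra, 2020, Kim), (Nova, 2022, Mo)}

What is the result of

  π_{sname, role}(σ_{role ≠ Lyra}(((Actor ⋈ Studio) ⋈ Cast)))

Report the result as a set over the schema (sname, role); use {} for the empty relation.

Natural join on mid: {(14, 22, Delta, 39, Fay), (14, 22, Delta, 9, Jo), (14, 34, Argo, 39, Fay), (14, 34, Argo, 9, Jo), (14, 5, Atlas, 39, Fay), (14, 5, Atlas, 9, Jo), (14, 6, Lyra, 39, Fay), (14, 6, Lyra, 9, Jo), (14, 8, Helix, 39, Fay), (14, 8, Helix, 9, Jo), (35, 18, Orion, 21, Pat), (38, 25, Atlas, 37, Wes), (38, 9, Omega, 37, Wes)}
Natural join on role: {(14, 34, Argo, 39, Fay, 2006, Yan), (14, 34, Argo, 9, Jo, 2006, Yan), (14, 5, Atlas, 39, Fay, 1982, Kim), (14, 5, Atlas, 9, Jo, 1982, Kim), (14, 6, Lyra, 39, Fay, 2020, Kim), (14, 6, Lyra, 9, Jo, 2020, Kim), (14, 8, Helix, 39, Fay, 2021, Zed), (14, 8, Helix, 9, Jo, 2021, Zed), (38, 25, Atlas, 37, Wes, 1982, Kim)}
Filtering on role ≠ Lyra leaves {(14, 34, Argo, 39, Fay, 2006, Yan), (14, 34, Argo, 9, Jo, 2006, Yan), (14, 5, Atlas, 39, Fay, 1982, Kim), (14, 5, Atlas, 9, Jo, 1982, Kim), (14, 8, Helix, 39, Fay, 2021, Zed), (14, 8, Helix, 9, Jo, 2021, Zed), (38, 25, Atlas, 37, Wes, 1982, Kim)}.
Projecting to sname, role: {(Fay, Argo), (Fay, Atlas), (Fay, Helix), (Jo, Argo), (Jo, Atlas), (Jo, Helix), (Wes, Atlas)}

{(Fay, Argo), (Fay, Atlas), (Fay, Helix), (Jo, Argo), (Jo, Atlas), (Jo, Helix), (Wes, Atlas)}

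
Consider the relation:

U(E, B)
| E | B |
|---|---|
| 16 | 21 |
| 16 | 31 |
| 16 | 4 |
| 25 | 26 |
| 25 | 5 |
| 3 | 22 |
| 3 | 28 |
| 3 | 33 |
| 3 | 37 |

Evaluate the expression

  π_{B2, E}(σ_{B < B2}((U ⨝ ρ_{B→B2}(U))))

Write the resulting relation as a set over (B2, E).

ρ[B→B2]: schema becomes (E, B2); tuples unchanged.
Joining U and ρ_{B→B2}(U) on E yields {(16, 21, 21), (16, 21, 31), (16, 21, 4), (16, 31, 21), (16, 31, 31), (16, 31, 4), (16, 4, 21), (16, 4, 31), (16, 4, 4), (25, 26, 26), (25, 26, 5), (25, 5, 26), (25, 5, 5), (3, 22, 22), (3, 22, 28), (3, 22, 33), (3, 22, 37), (3, 28, 22), (3, 28, 28), (3, 28, 33), (3, 28, 37), (3, 33, 22), (3, 33, 28), (3, 33, 33), (3, 33, 37), (3, 37, 22), (3, 37, 28), (3, 37, 33), (3, 37, 37)}.
Apply σ_{B < B2}; surviving tuples: {(16, 21, 31), (16, 4, 21), (16, 4, 31), (25, 5, 26), (3, 22, 28), (3, 22, 33), (3, 22, 37), (3, 28, 33), (3, 28, 37), (3, 33, 37)}
Keep only column(s) B2, E (4 duplicate(s) eliminated): {(21, 16), (26, 25), (28, 3), (31, 16), (33, 3), (37, 3)}

{(21, 16), (26, 25), (28, 3), (31, 16), (33, 3), (37, 3)}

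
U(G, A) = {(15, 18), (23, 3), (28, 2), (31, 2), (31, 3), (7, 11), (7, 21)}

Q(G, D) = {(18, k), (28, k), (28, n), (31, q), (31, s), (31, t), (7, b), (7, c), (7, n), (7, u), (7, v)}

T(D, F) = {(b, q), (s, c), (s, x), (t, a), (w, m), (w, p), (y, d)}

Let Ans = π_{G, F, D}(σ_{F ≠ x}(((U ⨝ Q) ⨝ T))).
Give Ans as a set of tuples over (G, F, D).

{(31, a, t), (31, c, s), (7, q, b)}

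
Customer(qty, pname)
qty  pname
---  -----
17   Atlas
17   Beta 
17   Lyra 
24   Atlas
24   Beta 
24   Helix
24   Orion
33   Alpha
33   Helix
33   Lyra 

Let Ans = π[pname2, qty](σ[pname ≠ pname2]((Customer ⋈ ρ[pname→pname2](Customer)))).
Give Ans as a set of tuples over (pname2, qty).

ρ[pname→pname2]: schema becomes (qty, pname2); tuples unchanged.
Customer ⋈ ρ[pname→pname2](Customer) (natural join on qty): {(17, Atlas, Atlas), (17, Atlas, Beta), (17, Atlas, Lyra), (17, Beta, Atlas), (17, Beta, Beta), (17, Beta, Lyra), (17, Lyra, Atlas), (17, Lyra, Beta), (17, Lyra, Lyra), (24, Atlas, Atlas), (24, Atlas, Beta), (24, Atlas, Helix), (24, Atlas, Orion), (24, Beta, Atlas), (24, Beta, Beta), (24, Beta, Helix), (24, Beta, Orion), (24, Helix, Atlas), (24, Helix, Beta), (24, Helix, Helix), (24, Helix, Orion), (24, Orion, Atlas), (24, Orion, Beta), (24, Orion, Helix), (24, Orion, Orion), (33, Alpha, Alpha), (33, Alpha, Helix), (33, Alpha, Lyra), (33, Helix, Alpha), (33, Helix, Helix), (33, Helix, Lyra), (33, Lyra, Alpha), (33, Lyra, Helix), (33, Lyra, Lyra)}
Apply σ_{pname ≠ pname2}; surviving tuples: {(17, Atlas, Beta), (17, Atlas, Lyra), (17, Beta, Atlas), (17, Beta, Lyra), (17, Lyra, Atlas), (17, Lyra, Beta), (24, Atlas, Beta), (24, Atlas, Helix), (24, Atlas, Orion), (24, Beta, Atlas), (24, Beta, Helix), (24, Beta, Orion), (24, Helix, Atlas), (24, Helix, Beta), (24, Helix, Orion), (24, Orion, Atlas), (24, Orion, Beta), (24, Orion, Helix), (33, Alpha, Helix), (33, Alpha, Lyra), (33, Helix, Alpha), (33, Helix, Lyra), (33, Lyra, Alpha), (33, Lyra, Helix)}
π_{pname2, qty} gives {(Alpha, 33), (Atlas, 17), (Atlas, 24), (Beta, 17), (Beta, 24), (Helix, 24), (Helix, 33), (Lyra, 17), (Lyra, 33), (Orion, 24)} (14 duplicate(s) eliminated).

{(Alpha, 33), (Atlas, 17), (Atlas, 24), (Beta, 17), (Beta, 24), (Helix, 24), (Helix, 33), (Lyra, 17), (Lyra, 33), (Orion, 24)}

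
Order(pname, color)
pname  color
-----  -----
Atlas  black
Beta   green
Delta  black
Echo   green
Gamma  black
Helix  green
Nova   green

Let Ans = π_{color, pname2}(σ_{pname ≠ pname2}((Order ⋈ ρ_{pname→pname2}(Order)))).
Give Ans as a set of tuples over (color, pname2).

{(black, Atlas), (black, Delta), (black, Gamma), (green, Beta), (green, Echo), (green, Helix), (green, Nova)}

ρ[pname→pname2]: schema becomes (pname2, color); tuples unchanged.
Natural join on color: {(Atlas, black, Atlas), (Atlas, black, Delta), (Atlas, black, Gamma), (Beta, green, Beta), (Beta, green, Echo), (Beta, green, Helix), (Beta, green, Nova), (Delta, black, Atlas), (Delta, black, Delta), (Delta, black, Gamma), (Echo, green, Beta), (Echo, green, Echo), (Echo, green, Helix), (Echo, green, Nova), (Gamma, black, Atlas), (Gamma, black, Delta), (Gamma, black, Gamma), (Helix, green, Beta), (Helix, green, Echo), (Helix, green, Helix), (Helix, green, Nova), (Nova, green, Beta), (Nova, green, Echo), (Nova, green, Helix), (Nova, green, Nova)}
Filtering on pname ≠ pname2 leaves {(Atlas, black, Delta), (Atlas, black, Gamma), (Beta, green, Echo), (Beta, green, Helix), (Beta, green, Nova), (Delta, black, Atlas), (Delta, black, Gamma), (Echo, green, Beta), (Echo, green, Helix), (Echo, green, Nova), (Gamma, black, Atlas), (Gamma, black, Delta), (Helix, green, Beta), (Helix, green, Echo), (Helix, green, Nova), (Nova, green, Beta), (Nova, green, Echo), (Nova, green, Helix)}.
π[color, pname2]: project onto (color, pname2) (11 duplicate(s) eliminated) → {(black, Atlas), (black, Delta), (black, Gamma), (green, Beta), (green, Echo), (green, Helix), (green, Nova)}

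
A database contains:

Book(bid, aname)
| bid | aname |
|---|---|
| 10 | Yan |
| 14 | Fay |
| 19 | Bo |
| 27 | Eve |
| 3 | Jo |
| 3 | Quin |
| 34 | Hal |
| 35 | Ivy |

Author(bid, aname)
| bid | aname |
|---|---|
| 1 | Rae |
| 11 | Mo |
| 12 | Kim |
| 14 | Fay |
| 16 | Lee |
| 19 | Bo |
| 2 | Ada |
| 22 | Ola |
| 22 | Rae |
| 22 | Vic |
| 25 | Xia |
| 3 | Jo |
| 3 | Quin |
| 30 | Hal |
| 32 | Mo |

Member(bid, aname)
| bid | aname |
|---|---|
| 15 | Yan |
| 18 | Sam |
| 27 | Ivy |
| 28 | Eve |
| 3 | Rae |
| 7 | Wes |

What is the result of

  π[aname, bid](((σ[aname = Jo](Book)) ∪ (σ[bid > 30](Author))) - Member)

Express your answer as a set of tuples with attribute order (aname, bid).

Apply σ_{aname = Jo}; surviving tuples: {(3, Jo)}
Apply σ_{bid > 30}; surviving tuples: {(32, Mo)}
Union: {(3, Jo)} with {(32, Mo)} → {(3, Jo), (32, Mo)}
Difference: {(3, Jo), (32, Mo)} with {(15, Yan), (18, Sam), (27, Ivy), (28, Eve), (3, Rae), (7, Wes)} → {(3, Jo), (32, Mo)}
Projecting to aname, bid: {(Jo, 3), (Mo, 32)}

{(Jo, 3), (Mo, 32)}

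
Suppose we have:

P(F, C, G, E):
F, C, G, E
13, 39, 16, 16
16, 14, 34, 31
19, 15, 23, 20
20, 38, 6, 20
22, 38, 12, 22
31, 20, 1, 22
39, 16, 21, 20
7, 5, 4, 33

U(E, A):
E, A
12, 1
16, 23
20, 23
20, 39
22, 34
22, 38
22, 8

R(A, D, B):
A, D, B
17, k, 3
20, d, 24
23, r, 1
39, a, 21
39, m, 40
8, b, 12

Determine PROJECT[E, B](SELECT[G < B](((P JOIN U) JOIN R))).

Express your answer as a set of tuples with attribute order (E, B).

{(20, 21), (20, 40), (22, 12)}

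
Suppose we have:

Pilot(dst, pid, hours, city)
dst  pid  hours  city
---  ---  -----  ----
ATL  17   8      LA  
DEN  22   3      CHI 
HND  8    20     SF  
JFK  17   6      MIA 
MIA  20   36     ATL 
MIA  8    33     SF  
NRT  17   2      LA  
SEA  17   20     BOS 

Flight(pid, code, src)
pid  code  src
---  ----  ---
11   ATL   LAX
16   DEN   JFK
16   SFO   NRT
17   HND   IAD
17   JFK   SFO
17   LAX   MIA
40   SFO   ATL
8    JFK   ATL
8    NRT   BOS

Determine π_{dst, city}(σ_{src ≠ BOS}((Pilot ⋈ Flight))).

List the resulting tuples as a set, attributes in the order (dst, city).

Pilot ⋈ Flight (natural join on pid): {(ATL, 17, 8, LA, HND, IAD), (ATL, 17, 8, LA, JFK, SFO), (ATL, 17, 8, LA, LAX, MIA), (HND, 8, 20, SF, JFK, ATL), (HND, 8, 20, SF, NRT, BOS), (JFK, 17, 6, MIA, HND, IAD), (JFK, 17, 6, MIA, JFK, SFO), (JFK, 17, 6, MIA, LAX, MIA), (MIA, 8, 33, SF, JFK, ATL), (MIA, 8, 33, SF, NRT, BOS), (NRT, 17, 2, LA, HND, IAD), (NRT, 17, 2, LA, JFK, SFO), (NRT, 17, 2, LA, LAX, MIA), (SEA, 17, 20, BOS, HND, IAD), (SEA, 17, 20, BOS, JFK, SFO), (SEA, 17, 20, BOS, LAX, MIA)}
Filtering on src ≠ BOS leaves {(ATL, 17, 8, LA, HND, IAD), (ATL, 17, 8, LA, JFK, SFO), (ATL, 17, 8, LA, LAX, MIA), (HND, 8, 20, SF, JFK, ATL), (JFK, 17, 6, MIA, HND, IAD), (JFK, 17, 6, MIA, JFK, SFO), (JFK, 17, 6, MIA, LAX, MIA), (MIA, 8, 33, SF, JFK, ATL), (NRT, 17, 2, LA, HND, IAD), (NRT, 17, 2, LA, JFK, SFO), (NRT, 17, 2, LA, LAX, MIA), (SEA, 17, 20, BOS, HND, IAD), (SEA, 17, 20, BOS, JFK, SFO), (SEA, 17, 20, BOS, LAX, MIA)}.
Projecting to dst, city (8 duplicate(s) eliminated): {(ATL, LA), (HND, SF), (JFK, MIA), (MIA, SF), (NRT, LA), (SEA, BOS)}

{(ATL, LA), (HND, SF), (JFK, MIA), (MIA, SF), (NRT, LA), (SEA, BOS)}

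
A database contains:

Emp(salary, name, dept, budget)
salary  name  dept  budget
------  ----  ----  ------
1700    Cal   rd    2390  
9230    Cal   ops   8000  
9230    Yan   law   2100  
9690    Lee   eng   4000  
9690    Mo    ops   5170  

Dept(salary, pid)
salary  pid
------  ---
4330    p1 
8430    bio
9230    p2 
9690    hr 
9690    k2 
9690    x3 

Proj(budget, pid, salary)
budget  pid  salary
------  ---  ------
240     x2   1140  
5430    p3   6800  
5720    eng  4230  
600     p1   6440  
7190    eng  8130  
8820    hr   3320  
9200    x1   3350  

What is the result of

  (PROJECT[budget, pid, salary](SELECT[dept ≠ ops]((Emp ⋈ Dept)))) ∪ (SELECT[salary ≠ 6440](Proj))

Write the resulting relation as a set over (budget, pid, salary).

{(2100, p2, 9230), (240, x2, 1140), (4000, hr, 9690), (4000, k2, 9690), (4000, x3, 9690), (5430, p3, 6800), (5720, eng, 4230), (7190, eng, 8130), (8820, hr, 3320), (9200, x1, 3350)}

Joining Emp and Dept on salary yields {(9230, Cal, ops, 8000, p2), (9230, Yan, law, 2100, p2), (9690, Lee, eng, 4000, hr), (9690, Lee, eng, 4000, k2), (9690, Lee, eng, 4000, x3), (9690, Mo, ops, 5170, hr), (9690, Mo, ops, 5170, k2), (9690, Mo, ops, 5170, x3)}.
Apply σ_{dept ≠ ops}; surviving tuples: {(9230, Yan, law, 2100, p2), (9690, Lee, eng, 4000, hr), (9690, Lee, eng, 4000, k2), (9690, Lee, eng, 4000, x3)}
Keep only column(s) budget, pid, salary: {(2100, p2, 9230), (4000, hr, 9690), (4000, k2, 9690), (4000, x3, 9690)}
Apply σ_{salary ≠ 6440}; surviving tuples: {(240, x2, 1140), (5430, p3, 6800), (5720, eng, 4230), (7190, eng, 8130), (8820, hr, 3320), (9200, x1, 3350)}
Taking the union: {(2100, p2, 9230), (240, x2, 1140), (4000, hr, 9690), (4000, k2, 9690), (4000, x3, 9690), (5430, p3, 6800), (5720, eng, 4230), (7190, eng, 8130), (8820, hr, 3320), (9200, x1, 3350)}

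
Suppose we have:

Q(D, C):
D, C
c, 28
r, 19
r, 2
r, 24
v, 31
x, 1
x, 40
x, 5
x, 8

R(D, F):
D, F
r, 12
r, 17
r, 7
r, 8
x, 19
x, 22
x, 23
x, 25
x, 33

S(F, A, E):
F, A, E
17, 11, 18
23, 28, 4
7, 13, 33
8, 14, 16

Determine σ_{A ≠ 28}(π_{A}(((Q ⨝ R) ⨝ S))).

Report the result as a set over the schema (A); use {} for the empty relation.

Natural join on D: {(r, 19, 12), (r, 19, 17), (r, 19, 7), (r, 19, 8), (r, 2, 12), (r, 2, 17), (r, 2, 7), (r, 2, 8), (r, 24, 12), (r, 24, 17), (r, 24, 7), (r, 24, 8), (x, 1, 19), (x, 1, 22), (x, 1, 23), (x, 1, 25), (x, 1, 33), (x, 40, 19), (x, 40, 22), (x, 40, 23), (x, 40, 25), (x, 40, 33), (x, 5, 19), (x, 5, 22), (x, 5, 23), (x, 5, 25), (x, 5, 33), (x, 8, 19), (x, 8, 22), (x, 8, 23), (x, 8, 25), (x, 8, 33)}
Natural join on F: {(r, 19, 17, 11, 18), (r, 19, 7, 13, 33), (r, 19, 8, 14, 16), (r, 2, 17, 11, 18), (r, 2, 7, 13, 33), (r, 2, 8, 14, 16), (r, 24, 17, 11, 18), (r, 24, 7, 13, 33), (r, 24, 8, 14, 16), (x, 1, 23, 28, 4), (x, 40, 23, 28, 4), (x, 5, 23, 28, 4), (x, 8, 23, 28, 4)}
Projecting to A (9 duplicate(s) eliminated): {11, 13, 14, 28}
σ[A ≠ 28]: keep tuples satisfying A ≠ 28 → {11, 13, 14}

{11, 13, 14}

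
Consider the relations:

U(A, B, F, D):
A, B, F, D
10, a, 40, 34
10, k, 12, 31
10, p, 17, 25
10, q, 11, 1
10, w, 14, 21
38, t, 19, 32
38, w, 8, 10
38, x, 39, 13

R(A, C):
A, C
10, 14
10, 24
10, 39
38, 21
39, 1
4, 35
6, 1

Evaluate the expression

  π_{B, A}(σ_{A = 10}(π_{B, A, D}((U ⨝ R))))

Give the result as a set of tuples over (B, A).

U ⋈ R (natural join on A): {(10, a, 40, 34, 14), (10, a, 40, 34, 24), (10, a, 40, 34, 39), (10, k, 12, 31, 14), (10, k, 12, 31, 24), (10, k, 12, 31, 39), (10, p, 17, 25, 14), (10, p, 17, 25, 24), (10, p, 17, 25, 39), (10, q, 11, 1, 14), (10, q, 11, 1, 24), (10, q, 11, 1, 39), (10, w, 14, 21, 14), (10, w, 14, 21, 24), (10, w, 14, 21, 39), (38, t, 19, 32, 21), (38, w, 8, 10, 21), (38, x, 39, 13, 21)}
Projecting to B, A, D (10 duplicate(s) eliminated): {(a, 10, 34), (k, 10, 31), (p, 10, 25), (q, 10, 1), (t, 38, 32), (w, 10, 21), (w, 38, 10), (x, 38, 13)}
σ[A = 10]: keep tuples satisfying A = 10 → {(a, 10, 34), (k, 10, 31), (p, 10, 25), (q, 10, 1), (w, 10, 21)}
Projecting to B, A: {(a, 10), (k, 10), (p, 10), (q, 10), (w, 10)}

{(a, 10), (k, 10), (p, 10), (q, 10), (w, 10)}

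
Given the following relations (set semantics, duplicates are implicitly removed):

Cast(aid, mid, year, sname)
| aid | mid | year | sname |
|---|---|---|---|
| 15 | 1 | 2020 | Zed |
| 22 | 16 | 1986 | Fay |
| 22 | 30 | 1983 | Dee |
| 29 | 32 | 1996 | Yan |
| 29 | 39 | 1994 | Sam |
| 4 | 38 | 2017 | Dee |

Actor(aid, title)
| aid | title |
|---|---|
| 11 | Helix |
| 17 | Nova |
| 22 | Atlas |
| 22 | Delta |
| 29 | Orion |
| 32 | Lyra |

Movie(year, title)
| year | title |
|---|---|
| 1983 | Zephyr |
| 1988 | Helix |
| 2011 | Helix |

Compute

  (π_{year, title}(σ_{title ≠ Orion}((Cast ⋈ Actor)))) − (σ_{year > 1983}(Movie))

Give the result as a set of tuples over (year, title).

{(1983, Atlas), (1983, Delta), (1986, Atlas), (1986, Delta)}

Cast ⋈ Actor (natural join on aid): {(22, 16, 1986, Fay, Atlas), (22, 16, 1986, Fay, Delta), (22, 30, 1983, Dee, Atlas), (22, 30, 1983, Dee, Delta), (29, 32, 1996, Yan, Orion), (29, 39, 1994, Sam, Orion)}
Apply σ_{title ≠ Orion}; surviving tuples: {(22, 16, 1986, Fay, Atlas), (22, 16, 1986, Fay, Delta), (22, 30, 1983, Dee, Atlas), (22, 30, 1983, Dee, Delta)}
Projecting to year, title: {(1983, Atlas), (1983, Delta), (1986, Atlas), (1986, Delta)}
Apply σ_{year > 1983}; surviving tuples: {(1988, Helix), (2011, Helix)}
Set difference of the two operands is {(1983, Atlas), (1983, Delta), (1986, Atlas), (1986, Delta)}.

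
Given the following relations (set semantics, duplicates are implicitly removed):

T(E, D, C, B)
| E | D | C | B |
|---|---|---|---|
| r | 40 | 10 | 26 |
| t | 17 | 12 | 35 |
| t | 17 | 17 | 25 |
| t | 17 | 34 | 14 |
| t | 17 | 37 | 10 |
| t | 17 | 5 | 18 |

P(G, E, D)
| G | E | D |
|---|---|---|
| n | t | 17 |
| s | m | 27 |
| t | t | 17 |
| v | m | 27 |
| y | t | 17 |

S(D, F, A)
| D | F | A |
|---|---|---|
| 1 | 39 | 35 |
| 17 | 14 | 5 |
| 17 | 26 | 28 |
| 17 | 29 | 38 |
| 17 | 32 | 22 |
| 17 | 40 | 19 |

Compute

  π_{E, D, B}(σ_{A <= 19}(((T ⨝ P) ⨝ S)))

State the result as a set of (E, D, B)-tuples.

{(t, 17, 10), (t, 17, 14), (t, 17, 18), (t, 17, 25), (t, 17, 35)}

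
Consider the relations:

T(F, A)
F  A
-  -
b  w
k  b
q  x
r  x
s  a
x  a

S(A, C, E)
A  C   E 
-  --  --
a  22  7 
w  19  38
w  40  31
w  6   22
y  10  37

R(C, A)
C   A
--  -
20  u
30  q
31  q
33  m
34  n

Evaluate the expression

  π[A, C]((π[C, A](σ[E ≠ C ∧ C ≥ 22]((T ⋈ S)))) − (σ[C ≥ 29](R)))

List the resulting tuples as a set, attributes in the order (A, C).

Natural join on A: {(b, w, 19, 38), (b, w, 40, 31), (b, w, 6, 22), (s, a, 22, 7), (x, a, 22, 7)}
Apply σ_{E ≠ C ∧ C ≥ 22}; surviving tuples: {(b, w, 40, 31), (s, a, 22, 7), (x, a, 22, 7)}
Projecting to C, A (1 duplicate(s) eliminated): {(22, a), (40, w)}
Apply σ_{C ≥ 29}; surviving tuples: {(30, q), (31, q), (33, m), (34, n)}
Difference: {(22, a), (40, w)} with {(30, q), (31, q), (33, m), (34, n)} → {(22, a), (40, w)}
Projecting to A, C: {(a, 22), (w, 40)}

{(a, 22), (w, 40)}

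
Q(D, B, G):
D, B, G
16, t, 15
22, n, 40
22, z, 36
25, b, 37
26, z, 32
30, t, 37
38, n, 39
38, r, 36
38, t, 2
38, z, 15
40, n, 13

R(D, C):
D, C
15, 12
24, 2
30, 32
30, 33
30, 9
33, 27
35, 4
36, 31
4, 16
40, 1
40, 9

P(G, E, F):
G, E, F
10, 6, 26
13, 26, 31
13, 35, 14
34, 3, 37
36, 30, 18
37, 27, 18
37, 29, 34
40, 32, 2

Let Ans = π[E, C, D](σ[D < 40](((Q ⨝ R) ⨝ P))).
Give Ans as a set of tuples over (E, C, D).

Joining Q and R on D yields {(30, t, 37, 32), (30, t, 37, 33), (30, t, 37, 9), (40, n, 13, 1), (40, n, 13, 9)}.
Joining (Q ⨝ R) and P on G yields {(30, t, 37, 32, 27, 18), (30, t, 37, 32, 29, 34), (30, t, 37, 33, 27, 18), (30, t, 37, 33, 29, 34), (30, t, 37, 9, 27, 18), (30, t, 37, 9, 29, 34), (40, n, 13, 1, 26, 31), (40, n, 13, 1, 35, 14), (40, n, 13, 9, 26, 31), (40, n, 13, 9, 35, 14)}.
Selection D < 40: {(30, t, 37, 32, 27, 18), (30, t, 37, 32, 29, 34), (30, t, 37, 33, 27, 18), (30, t, 37, 33, 29, 34), (30, t, 37, 9, 27, 18), (30, t, 37, 9, 29, 34)}
Keep only column(s) E, C, D: {(27, 32, 30), (27, 33, 30), (27, 9, 30), (29, 32, 30), (29, 33, 30), (29, 9, 30)}

{(27, 32, 30), (27, 33, 30), (27, 9, 30), (29, 32, 30), (29, 33, 30), (29, 9, 30)}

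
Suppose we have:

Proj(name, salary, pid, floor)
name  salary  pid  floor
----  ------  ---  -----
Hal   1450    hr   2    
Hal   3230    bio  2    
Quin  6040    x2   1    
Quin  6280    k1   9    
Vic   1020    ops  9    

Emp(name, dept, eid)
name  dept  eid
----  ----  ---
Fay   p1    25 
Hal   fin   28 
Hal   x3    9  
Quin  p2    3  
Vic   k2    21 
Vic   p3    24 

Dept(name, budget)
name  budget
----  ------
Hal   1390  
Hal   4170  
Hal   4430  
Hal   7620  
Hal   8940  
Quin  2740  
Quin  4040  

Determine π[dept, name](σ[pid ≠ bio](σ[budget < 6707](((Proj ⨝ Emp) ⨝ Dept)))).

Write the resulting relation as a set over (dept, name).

Proj ⋈ Emp (natural join on name): {(Hal, 1450, hr, 2, fin, 28), (Hal, 1450, hr, 2, x3, 9), (Hal, 3230, bio, 2, fin, 28), (Hal, 3230, bio, 2, x3, 9), (Quin, 6040, x2, 1, p2, 3), (Quin, 6280, k1, 9, p2, 3), (Vic, 1020, ops, 9, k2, 21), (Vic, 1020, ops, 9, p3, 24)}
(Proj ⨝ Emp) ⋈ Dept (natural join on name): {(Hal, 1450, hr, 2, fin, 28, 1390), (Hal, 1450, hr, 2, fin, 28, 4170), (Hal, 1450, hr, 2, fin, 28, 4430), (Hal, 1450, hr, 2, fin, 28, 7620), (Hal, 1450, hr, 2, fin, 28, 8940), (Hal, 1450, hr, 2, x3, 9, 1390), (Hal, 1450, hr, 2, x3, 9, 4170), (Hal, 1450, hr, 2, x3, 9, 4430), (Hal, 1450, hr, 2, x3, 9, 7620), (Hal, 1450, hr, 2, x3, 9, 8940), (Hal, 3230, bio, 2, fin, 28, 1390), (Hal, 3230, bio, 2, fin, 28, 4170), (Hal, 3230, bio, 2, fin, 28, 4430), (Hal, 3230, bio, 2, fin, 28, 7620), (Hal, 3230, bio, 2, fin, 28, 8940), (Hal, 3230, bio, 2, x3, 9, 1390), (Hal, 3230, bio, 2, x3, 9, 4170), (Hal, 3230, bio, 2, x3, 9, 4430), (Hal, 3230, bio, 2, x3, 9, 7620), (Hal, 3230, bio, 2, x3, 9, 8940), (Quin, 6040, x2, 1, p2, 3, 2740), (Quin, 6040, x2, 1, p2, 3, 4040), (Quin, 6280, k1, 9, p2, 3, 2740), (Quin, 6280, k1, 9, p2, 3, 4040)}
Apply σ_{budget < 6707}; surviving tuples: {(Hal, 1450, hr, 2, fin, 28, 1390), (Hal, 1450, hr, 2, fin, 28, 4170), (Hal, 1450, hr, 2, fin, 28, 4430), (Hal, 1450, hr, 2, x3, 9, 1390), (Hal, 1450, hr, 2, x3, 9, 4170), (Hal, 1450, hr, 2, x3, 9, 4430), (Hal, 3230, bio, 2, fin, 28, 1390), (Hal, 3230, bio, 2, fin, 28, 4170), (Hal, 3230, bio, 2, fin, 28, 4430), (Hal, 3230, bio, 2, x3, 9, 1390), (Hal, 3230, bio, 2, x3, 9, 4170), (Hal, 3230, bio, 2, x3, 9, 4430), (Quin, 6040, x2, 1, p2, 3, 2740), (Quin, 6040, x2, 1, p2, 3, 4040), (Quin, 6280, k1, 9, p2, 3, 2740), (Quin, 6280, k1, 9, p2, 3, 4040)}
Apply σ_{pid ≠ bio}; surviving tuples: {(Hal, 1450, hr, 2, fin, 28, 1390), (Hal, 1450, hr, 2, fin, 28, 4170), (Hal, 1450, hr, 2, fin, 28, 4430), (Hal, 1450, hr, 2, x3, 9, 1390), (Hal, 1450, hr, 2, x3, 9, 4170), (Hal, 1450, hr, 2, x3, 9, 4430), (Quin, 6040, x2, 1, p2, 3, 2740), (Quin, 6040, x2, 1, p2, 3, 4040), (Quin, 6280, k1, 9, p2, 3, 2740), (Quin, 6280, k1, 9, p2, 3, 4040)}
π_{dept, name} gives {(fin, Hal), (p2, Quin), (x3, Hal)} (7 duplicate(s) eliminated).

{(fin, Hal), (p2, Quin), (x3, Hal)}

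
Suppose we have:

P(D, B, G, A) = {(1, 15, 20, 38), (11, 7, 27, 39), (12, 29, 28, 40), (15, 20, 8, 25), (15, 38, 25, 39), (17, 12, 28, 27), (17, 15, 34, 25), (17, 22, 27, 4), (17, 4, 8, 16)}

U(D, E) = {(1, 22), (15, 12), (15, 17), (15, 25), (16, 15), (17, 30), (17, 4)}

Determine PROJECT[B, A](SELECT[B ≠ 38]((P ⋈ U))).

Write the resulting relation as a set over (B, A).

{(12, 27), (15, 25), (15, 38), (20, 25), (22, 4), (4, 16)}

Joining P and U on D yields {(1, 15, 20, 38, 22), (15, 20, 8, 25, 12), (15, 20, 8, 25, 17), (15, 20, 8, 25, 25), (15, 38, 25, 39, 12), (15, 38, 25, 39, 17), (15, 38, 25, 39, 25), (17, 12, 28, 27, 30), (17, 12, 28, 27, 4), (17, 15, 34, 25, 30), (17, 15, 34, 25, 4), (17, 22, 27, 4, 30), (17, 22, 27, 4, 4), (17, 4, 8, 16, 30), (17, 4, 8, 16, 4)}.
σ[B ≠ 38]: keep tuples satisfying B ≠ 38 → {(1, 15, 20, 38, 22), (15, 20, 8, 25, 12), (15, 20, 8, 25, 17), (15, 20, 8, 25, 25), (17, 12, 28, 27, 30), (17, 12, 28, 27, 4), (17, 15, 34, 25, 30), (17, 15, 34, 25, 4), (17, 22, 27, 4, 30), (17, 22, 27, 4, 4), (17, 4, 8, 16, 30), (17, 4, 8, 16, 4)}
π_{B, A} gives {(12, 27), (15, 25), (15, 38), (20, 25), (22, 4), (4, 16)} (6 duplicate(s) eliminated).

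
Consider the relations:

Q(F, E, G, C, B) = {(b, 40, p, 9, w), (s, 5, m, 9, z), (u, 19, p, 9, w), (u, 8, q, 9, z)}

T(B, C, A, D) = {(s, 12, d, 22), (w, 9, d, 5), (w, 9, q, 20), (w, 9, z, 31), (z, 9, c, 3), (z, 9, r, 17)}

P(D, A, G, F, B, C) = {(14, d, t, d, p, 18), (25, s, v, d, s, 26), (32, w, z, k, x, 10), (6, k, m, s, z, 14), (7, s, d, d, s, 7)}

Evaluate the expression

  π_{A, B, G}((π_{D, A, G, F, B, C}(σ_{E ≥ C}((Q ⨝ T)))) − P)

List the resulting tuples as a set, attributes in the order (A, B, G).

{(d, w, p), (q, w, p), (z, w, p)}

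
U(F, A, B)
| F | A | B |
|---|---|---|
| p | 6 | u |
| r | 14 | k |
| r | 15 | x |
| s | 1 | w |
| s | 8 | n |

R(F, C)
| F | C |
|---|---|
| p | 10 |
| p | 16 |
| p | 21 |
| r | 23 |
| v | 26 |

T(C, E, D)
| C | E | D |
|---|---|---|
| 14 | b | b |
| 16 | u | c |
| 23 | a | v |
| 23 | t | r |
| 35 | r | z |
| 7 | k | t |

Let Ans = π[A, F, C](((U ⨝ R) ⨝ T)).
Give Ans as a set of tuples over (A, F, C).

Natural join on F: {(p, 6, u, 10), (p, 6, u, 16), (p, 6, u, 21), (r, 14, k, 23), (r, 15, x, 23)}
Natural join on C: {(p, 6, u, 16, u, c), (r, 14, k, 23, a, v), (r, 14, k, 23, t, r), (r, 15, x, 23, a, v), (r, 15, x, 23, t, r)}
Keep only column(s) A, F, C (2 duplicate(s) eliminated): {(14, r, 23), (15, r, 23), (6, p, 16)}

{(14, r, 23), (15, r, 23), (6, p, 16)}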